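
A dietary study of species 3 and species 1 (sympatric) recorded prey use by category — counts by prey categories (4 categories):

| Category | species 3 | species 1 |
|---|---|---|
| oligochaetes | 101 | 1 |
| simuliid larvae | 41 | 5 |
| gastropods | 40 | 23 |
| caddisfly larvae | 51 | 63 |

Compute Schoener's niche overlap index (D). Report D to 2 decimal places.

0.46

Proportions for species 3 (n=233): 101/233=0.4335, 41/233=0.1760, 40/233=0.1717, 51/233=0.2189
Proportions for species 1 (n=92): 1/92=0.0109, 5/92=0.0543, 23/92=0.2500, 63/92=0.6848
Σ|p₁ᵢ − p₂ᵢ| = 0.4226 + 0.1217 + 0.0783 + 0.4659 = 1.0885
D = 1 − ½ × 1.0885 = 1 − 0.54425 = 0.45575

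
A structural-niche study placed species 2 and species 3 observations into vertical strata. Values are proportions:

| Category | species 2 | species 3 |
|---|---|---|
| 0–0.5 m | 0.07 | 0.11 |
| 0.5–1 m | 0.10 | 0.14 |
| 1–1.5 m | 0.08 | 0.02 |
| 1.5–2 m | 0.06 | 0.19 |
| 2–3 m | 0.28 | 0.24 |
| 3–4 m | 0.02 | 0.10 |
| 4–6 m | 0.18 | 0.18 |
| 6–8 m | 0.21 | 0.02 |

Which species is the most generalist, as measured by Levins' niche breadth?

species 3

Σp_2ᵢ² = 0.07² + 0.10² + 0.08² + 0.06² + 0.28² + 0.02² + 0.18² + 0.21² = 0.0049 + 0.0100 + 0.0064 + 0.0036 + 0.0784 + 0.0004 + 0.0324 + 0.0441 = 0.1802
B_2 = 1 / 0.1802 = 5.5494
Σp_3ᵢ² = 0.11² + 0.14² + 0.02² + 0.19² + 0.24² + 0.10² + 0.18² + 0.02² = 0.0121 + 0.0196 + 0.0004 + 0.0361 + 0.0576 + 0.0100 + 0.0324 + 0.0004 = 0.1686
B_3 = 1 / 0.1686 = 5.9312
Highest B → broadest niche (most generalist): species 3 (B = 5.93).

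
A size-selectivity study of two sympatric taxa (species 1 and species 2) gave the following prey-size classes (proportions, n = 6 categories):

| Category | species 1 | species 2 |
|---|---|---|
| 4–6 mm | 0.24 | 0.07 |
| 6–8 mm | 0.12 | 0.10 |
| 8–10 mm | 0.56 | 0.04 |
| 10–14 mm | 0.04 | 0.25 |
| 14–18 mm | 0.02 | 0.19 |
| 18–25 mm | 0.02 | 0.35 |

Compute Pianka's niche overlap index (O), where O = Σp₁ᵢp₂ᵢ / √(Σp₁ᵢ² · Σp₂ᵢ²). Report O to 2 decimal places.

Σ p₁ᵢp₂ᵢ = 0.0168 + 0.0120 + 0.0224 + 0.0100 + 0.0038 + 0.0070 = 0.0720
Σp_1ᵢ² = 0.24² + 0.12² + 0.56² + 0.04² + 0.02² + 0.02² = 0.0576 + 0.0144 + 0.3136 + 0.0016 + 0.0004 + 0.0004 = 0.3880
Σp_2ᵢ² = 0.07² + 0.10² + 0.04² + 0.25² + 0.19² + 0.35² = 0.0049 + 0.0100 + 0.0016 + 0.0625 + 0.0361 + 0.1225 = 0.2376
O = 0.0720 / √(0.3880 × 0.2376) = 0.0720 / 0.30363 = 0.2371

0.24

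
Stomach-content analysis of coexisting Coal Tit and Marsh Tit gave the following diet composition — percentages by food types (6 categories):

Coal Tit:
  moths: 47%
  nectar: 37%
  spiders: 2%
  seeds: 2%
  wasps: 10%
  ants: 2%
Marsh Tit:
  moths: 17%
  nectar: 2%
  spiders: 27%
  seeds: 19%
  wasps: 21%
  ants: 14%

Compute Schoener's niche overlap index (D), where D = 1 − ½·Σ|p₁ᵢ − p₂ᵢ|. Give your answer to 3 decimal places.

0.350

Convert percentages to proportions (divide by 100).
Σ|p₁ᵢ − p₂ᵢ| = 0.30 + 0.35 + 0.25 + 0.17 + 0.11 + 0.12 = 1.30
D = 1 − ½ × 1.30 = 1 − 0.650 = 0.35000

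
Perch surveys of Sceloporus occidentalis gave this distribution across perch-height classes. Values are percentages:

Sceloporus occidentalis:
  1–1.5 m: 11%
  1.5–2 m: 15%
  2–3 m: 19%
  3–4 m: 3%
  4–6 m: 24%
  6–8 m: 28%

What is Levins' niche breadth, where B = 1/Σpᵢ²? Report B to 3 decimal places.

4.817

Convert percentages to proportions (divide by 100).
Σpᵢ² = 0.11² + 0.15² + 0.19² + 0.03² + 0.24² + 0.28² = 0.0121 + 0.0225 + 0.0361 + 0.0009 + 0.0576 + 0.0784 = 0.2076
B = 1 / 0.2076 = 4.81696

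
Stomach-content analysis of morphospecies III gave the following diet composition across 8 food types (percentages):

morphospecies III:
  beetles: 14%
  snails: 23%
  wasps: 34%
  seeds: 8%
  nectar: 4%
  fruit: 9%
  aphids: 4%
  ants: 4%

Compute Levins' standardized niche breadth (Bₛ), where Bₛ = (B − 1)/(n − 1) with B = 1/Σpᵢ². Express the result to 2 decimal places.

Convert percentages to proportions (divide by 100).
Σpᵢ² = 0.14² + 0.23² + 0.34² + 0.08² + 0.04² + 0.09² + 0.04² + 0.04² = 0.0196 + 0.0529 + 0.1156 + 0.0064 + 0.0016 + 0.0081 + 0.0016 + 0.0016 = 0.2074
B = 1 / 0.2074 = 4.8216
Bₛ = (B − 1)/(n − 1) = (4.8216 − 1)/(8 − 1) = 3.8216/7 = 0.5459

0.55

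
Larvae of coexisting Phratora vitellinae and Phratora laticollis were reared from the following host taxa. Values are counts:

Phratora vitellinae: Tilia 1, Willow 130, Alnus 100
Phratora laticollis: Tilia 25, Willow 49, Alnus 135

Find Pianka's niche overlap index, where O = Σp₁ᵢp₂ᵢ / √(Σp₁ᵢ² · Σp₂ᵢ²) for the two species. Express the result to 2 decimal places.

Proportions for Phratora vitellinae (n=231): 1/231=0.0043, 130/231=0.5628, 100/231=0.4329
Proportions for Phratora laticollis (n=209): 25/209=0.1196, 49/209=0.2344, 135/209=0.6459
Σ p₁ᵢp₂ᵢ = 0.000514 + 0.131920 + 0.279610 = 0.412044
Σp_1ᵢ² = 0.0043² + 0.5628² + 0.4329² = 0.000018 + 0.316744 + 0.187402 = 0.504164
Σp_2ᵢ² = 0.1196² + 0.2344² + 0.6459² = 0.014304 + 0.054943 + 0.417187 = 0.486434
O = 0.412044 / √(0.504164 × 0.486434) = 0.412044 / 0.4952197 = 0.8320

0.83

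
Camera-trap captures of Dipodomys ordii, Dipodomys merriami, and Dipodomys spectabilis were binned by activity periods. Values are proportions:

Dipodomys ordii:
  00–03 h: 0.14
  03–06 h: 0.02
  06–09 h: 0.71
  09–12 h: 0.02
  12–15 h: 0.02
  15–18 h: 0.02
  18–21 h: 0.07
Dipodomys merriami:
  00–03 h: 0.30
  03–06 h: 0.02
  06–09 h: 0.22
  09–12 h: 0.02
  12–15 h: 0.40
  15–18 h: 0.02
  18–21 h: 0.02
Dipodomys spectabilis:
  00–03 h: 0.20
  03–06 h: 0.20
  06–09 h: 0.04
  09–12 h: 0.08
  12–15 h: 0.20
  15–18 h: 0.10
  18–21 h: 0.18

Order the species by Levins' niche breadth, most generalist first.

Dipodomys spectabilis > Dipodomys merriami > Dipodomys ordii

Σp_ordiᵢ² = 0.14² + 0.02² + 0.71² + 0.02² + 0.02² + 0.02² + 0.07² = 0.0196 + 0.0004 + 0.5041 + 0.0004 + 0.0004 + 0.0004 + 0.0049 = 0.5302
B_ordi = 1 / 0.5302 = 1.8861
Σp_merrᵢ² = 0.30² + 0.02² + 0.22² + 0.02² + 0.40² + 0.02² + 0.02² = 0.0900 + 0.0004 + 0.0484 + 0.0004 + 0.1600 + 0.0004 + 0.0004 = 0.3000
B_merr = 1 / 0.3000 = 3.3333
Σp_specᵢ² = 0.20² + 0.20² + 0.04² + 0.08² + 0.20² + 0.10² + 0.18² = 0.0400 + 0.0400 + 0.0016 + 0.0064 + 0.0400 + 0.0100 + 0.0324 = 0.1704
B_spec = 1 / 0.1704 = 5.8685
Ranking by B (broadest → narrowest): Dipodomys spectabilis (5.87) > Dipodomys merriami (3.33) > Dipodomys ordii (1.89)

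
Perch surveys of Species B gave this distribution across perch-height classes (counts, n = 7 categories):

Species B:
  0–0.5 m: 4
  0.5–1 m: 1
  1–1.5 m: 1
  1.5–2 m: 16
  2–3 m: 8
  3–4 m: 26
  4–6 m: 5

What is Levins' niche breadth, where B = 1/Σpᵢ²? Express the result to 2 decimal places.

Proportions for Species B (n=61): 4/61=0.0656, 1/61=0.0164, 1/61=0.0164, 16/61=0.2623, 8/61=0.1311, 26/61=0.4262, 5/61=0.0820
Σpᵢ² = 0.0656² + 0.0164² + 0.0164² + 0.2623² + 0.1311² + 0.4262² + 0.0820² = 0.004303 + 0.000269 + 0.000269 + 0.068801 + 0.017187 + 0.181646 + 0.006724 = 0.279199
B = 1 / 0.279199 = 3.5817

3.58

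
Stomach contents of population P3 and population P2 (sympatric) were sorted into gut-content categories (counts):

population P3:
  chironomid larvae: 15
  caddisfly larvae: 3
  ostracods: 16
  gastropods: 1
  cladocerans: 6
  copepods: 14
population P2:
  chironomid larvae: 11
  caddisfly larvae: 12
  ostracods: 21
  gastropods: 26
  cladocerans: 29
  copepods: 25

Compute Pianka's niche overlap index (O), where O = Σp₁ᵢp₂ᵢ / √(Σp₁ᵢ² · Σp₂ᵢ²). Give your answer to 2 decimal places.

0.76

Proportions for population P3 (n=55): 15/55=0.2727, 3/55=0.0545, 16/55=0.2909, 1/55=0.0182, 6/55=0.1091, 14/55=0.2545
Proportions for population P2 (n=124): 11/124=0.0887, 12/124=0.0968, 21/124=0.1694, 26/124=0.2097, 29/124=0.2339, 25/124=0.2016
Σ p₁ᵢp₂ᵢ = 0.024188 + 0.005276 + 0.049278 + 0.003817 + 0.025518 + 0.051307 = 0.159384
Σp_1ᵢ² = 0.2727² + 0.0545² + 0.2909² + 0.0182² + 0.1091² + 0.2545² = 0.074365 + 0.002970 + 0.084623 + 0.000331 + 0.011903 + 0.064770 = 0.238962
Σp_2ᵢ² = 0.0887² + 0.0968² + 0.1694² + 0.2097² + 0.2339² + 0.2016² = 0.007868 + 0.009370 + 0.028696 + 0.043974 + 0.054709 + 0.040643 = 0.185260
O = 0.159384 / √(0.238962 × 0.185260) = 0.159384 / 0.2104046 = 0.7575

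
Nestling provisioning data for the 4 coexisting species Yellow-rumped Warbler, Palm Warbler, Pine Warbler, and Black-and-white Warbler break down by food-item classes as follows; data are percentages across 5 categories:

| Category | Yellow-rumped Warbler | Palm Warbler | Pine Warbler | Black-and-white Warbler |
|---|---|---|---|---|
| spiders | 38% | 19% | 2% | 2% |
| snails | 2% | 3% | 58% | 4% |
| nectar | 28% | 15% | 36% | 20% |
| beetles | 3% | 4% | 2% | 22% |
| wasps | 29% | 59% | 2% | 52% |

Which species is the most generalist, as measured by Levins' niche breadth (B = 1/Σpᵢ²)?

Convert percentages to proportions (divide by 100).
Σp_Yellᵢ² = 0.38² + 0.02² + 0.28² + 0.03² + 0.29² = 0.1444 + 0.0004 + 0.0784 + 0.0009 + 0.0841 = 0.3082
B_Yell = 1 / 0.3082 = 3.2446
Σp_Palmᵢ² = 0.19² + 0.03² + 0.15² + 0.04² + 0.59² = 0.0361 + 0.0009 + 0.0225 + 0.0016 + 0.3481 = 0.4092
B_Palm = 1 / 0.4092 = 2.4438
Σp_Pineᵢ² = 0.02² + 0.58² + 0.36² + 0.02² + 0.02² = 0.0004 + 0.3364 + 0.1296 + 0.0004 + 0.0004 = 0.4672
B_Pine = 1 / 0.4672 = 2.1404
Σp_Blacᵢ² = 0.02² + 0.04² + 0.20² + 0.22² + 0.52² = 0.0004 + 0.0016 + 0.0400 + 0.0484 + 0.2704 = 0.3608
B_Blac = 1 / 0.3608 = 2.7716
Highest B → broadest niche (most generalist): Yellow-rumped Warbler (B = 3.24).

Yellow-rumped Warbler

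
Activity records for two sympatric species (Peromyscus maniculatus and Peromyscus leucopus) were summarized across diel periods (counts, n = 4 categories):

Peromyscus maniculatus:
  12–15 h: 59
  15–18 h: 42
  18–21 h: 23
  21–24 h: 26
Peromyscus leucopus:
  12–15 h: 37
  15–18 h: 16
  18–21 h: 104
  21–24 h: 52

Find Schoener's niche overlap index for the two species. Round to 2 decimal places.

Proportions for Peromyscus maniculatus (n=150): 59/150=0.3933, 42/150=0.2800, 23/150=0.1533, 26/150=0.1733
Proportions for Peromyscus leucopus (n=209): 37/209=0.1770, 16/209=0.0766, 104/209=0.4976, 52/209=0.2488
Σ|p₁ᵢ − p₂ᵢ| = 0.2163 + 0.2034 + 0.3443 + 0.0755 = 0.8395
D = 1 − ½ × 0.8395 = 1 − 0.41975 = 0.58025

0.58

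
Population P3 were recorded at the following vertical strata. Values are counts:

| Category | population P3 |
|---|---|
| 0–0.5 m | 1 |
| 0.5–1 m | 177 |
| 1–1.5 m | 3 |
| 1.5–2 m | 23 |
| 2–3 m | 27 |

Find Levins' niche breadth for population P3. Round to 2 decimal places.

1.64

Proportions for population P3 (n=231): 1/231=0.0043, 177/231=0.7662, 3/231=0.0130, 23/231=0.0996, 27/231=0.1169
Σpᵢ² = 0.0043² + 0.7662² + 0.0130² + 0.0996² + 0.1169² = 0.000018 + 0.587062 + 0.000169 + 0.009920 + 0.013666 = 0.610835
B = 1 / 0.610835 = 1.6371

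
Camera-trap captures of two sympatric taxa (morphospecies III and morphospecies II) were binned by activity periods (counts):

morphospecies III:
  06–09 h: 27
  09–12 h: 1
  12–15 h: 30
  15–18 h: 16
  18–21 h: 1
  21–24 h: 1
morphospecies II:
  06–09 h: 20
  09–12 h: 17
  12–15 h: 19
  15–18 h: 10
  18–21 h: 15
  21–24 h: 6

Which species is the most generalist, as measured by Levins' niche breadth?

morphospecies II

Proportions for morphospecies III (n=76): 27/76=0.3553, 1/76=0.0132, 30/76=0.3947, 16/76=0.2105, 1/76=0.0132, 1/76=0.0132
Proportions for morphospecies II (n=87): 20/87=0.2299, 17/87=0.1954, 19/87=0.2184, 10/87=0.1149, 15/87=0.1724, 6/87=0.0690
Σp_IIIᵢ² = 0.3553² + 0.0132² + 0.3947² + 0.2105² + 0.0132² + 0.0132² = 0.126238 + 0.000174 + 0.155788 + 0.044310 + 0.000174 + 0.000174 = 0.326858
B_III = 1 / 0.326858 = 3.0594
Σp_IIᵢ² = 0.2299² + 0.1954² + 0.2184² + 0.1149² + 0.1724² + 0.0690² = 0.052854 + 0.038181 + 0.047699 + 0.013202 + 0.029722 + 0.004761 = 0.186419
B_II = 1 / 0.186419 = 5.3643
Highest B → broadest niche (most generalist): morphospecies II (B = 5.36).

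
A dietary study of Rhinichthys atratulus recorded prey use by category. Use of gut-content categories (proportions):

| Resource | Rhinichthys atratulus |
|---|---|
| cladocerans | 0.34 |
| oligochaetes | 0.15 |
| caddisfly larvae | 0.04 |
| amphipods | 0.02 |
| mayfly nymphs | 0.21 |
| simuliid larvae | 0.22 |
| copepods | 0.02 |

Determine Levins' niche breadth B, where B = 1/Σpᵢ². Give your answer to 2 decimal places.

4.29

Σpᵢ² = 0.34² + 0.15² + 0.04² + 0.02² + 0.21² + 0.22² + 0.02² = 0.1156 + 0.0225 + 0.0016 + 0.0004 + 0.0441 + 0.0484 + 0.0004 = 0.2330
B = 1 / 0.2330 = 4.2918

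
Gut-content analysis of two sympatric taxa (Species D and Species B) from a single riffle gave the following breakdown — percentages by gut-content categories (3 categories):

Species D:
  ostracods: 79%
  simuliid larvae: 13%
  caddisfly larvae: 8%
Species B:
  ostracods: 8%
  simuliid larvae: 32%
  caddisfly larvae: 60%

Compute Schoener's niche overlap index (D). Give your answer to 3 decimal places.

Convert percentages to proportions (divide by 100).
Σ|p₁ᵢ − p₂ᵢ| = 0.71 + 0.19 + 0.52 = 1.42
D = 1 − ½ × 1.42 = 1 − 0.710 = 0.29000

0.290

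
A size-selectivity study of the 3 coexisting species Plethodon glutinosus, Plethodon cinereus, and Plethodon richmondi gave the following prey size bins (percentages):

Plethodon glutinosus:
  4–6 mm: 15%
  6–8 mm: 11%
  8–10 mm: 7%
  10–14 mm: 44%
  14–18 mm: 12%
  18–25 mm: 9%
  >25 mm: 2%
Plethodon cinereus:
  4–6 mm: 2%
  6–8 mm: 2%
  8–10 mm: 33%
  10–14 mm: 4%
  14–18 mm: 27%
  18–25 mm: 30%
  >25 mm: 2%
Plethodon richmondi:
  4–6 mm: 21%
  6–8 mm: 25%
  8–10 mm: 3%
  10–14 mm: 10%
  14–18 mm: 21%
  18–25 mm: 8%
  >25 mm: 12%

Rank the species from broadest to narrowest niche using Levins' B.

Convert percentages to proportions (divide by 100).
Σp_glutᵢ² = 0.15² + 0.11² + 0.07² + 0.44² + 0.12² + 0.09² + 0.02² = 0.0225 + 0.0121 + 0.0049 + 0.1936 + 0.0144 + 0.0081 + 0.0004 = 0.2560
B_glut = 1 / 0.2560 = 3.9063
Σp_cineᵢ² = 0.02² + 0.02² + 0.33² + 0.04² + 0.27² + 0.30² + 0.02² = 0.0004 + 0.0004 + 0.1089 + 0.0016 + 0.0729 + 0.0900 + 0.0004 = 0.2746
B_cine = 1 / 0.2746 = 3.6417
Σp_richᵢ² = 0.21² + 0.25² + 0.03² + 0.10² + 0.21² + 0.08² + 0.12² = 0.0441 + 0.0625 + 0.0009 + 0.0100 + 0.0441 + 0.0064 + 0.0144 = 0.1824
B_rich = 1 / 0.1824 = 5.4825
Ranking by B (broadest → narrowest): Plethodon richmondi (5.48) > Plethodon glutinosus (3.91) > Plethodon cinereus (3.64)

Plethodon richmondi > Plethodon glutinosus > Plethodon cinereus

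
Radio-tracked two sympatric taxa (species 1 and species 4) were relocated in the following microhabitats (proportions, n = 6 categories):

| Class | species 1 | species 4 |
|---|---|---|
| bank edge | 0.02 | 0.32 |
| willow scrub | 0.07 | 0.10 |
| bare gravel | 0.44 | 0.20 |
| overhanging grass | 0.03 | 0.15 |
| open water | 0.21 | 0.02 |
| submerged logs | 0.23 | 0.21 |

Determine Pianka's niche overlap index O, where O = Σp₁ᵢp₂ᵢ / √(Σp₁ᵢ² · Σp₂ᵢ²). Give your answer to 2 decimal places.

Σ p₁ᵢp₂ᵢ = 0.0064 + 0.0070 + 0.0880 + 0.0045 + 0.0042 + 0.0483 = 0.1584
Σp_1ᵢ² = 0.02² + 0.07² + 0.44² + 0.03² + 0.21² + 0.23² = 0.0004 + 0.0049 + 0.1936 + 0.0009 + 0.0441 + 0.0529 = 0.2968
Σp_2ᵢ² = 0.32² + 0.10² + 0.20² + 0.15² + 0.02² + 0.21² = 0.1024 + 0.0100 + 0.0400 + 0.0225 + 0.0004 + 0.0441 = 0.2194
O = 0.1584 / √(0.2968 × 0.2194) = 0.1584 / 0.25518 = 0.6207

0.62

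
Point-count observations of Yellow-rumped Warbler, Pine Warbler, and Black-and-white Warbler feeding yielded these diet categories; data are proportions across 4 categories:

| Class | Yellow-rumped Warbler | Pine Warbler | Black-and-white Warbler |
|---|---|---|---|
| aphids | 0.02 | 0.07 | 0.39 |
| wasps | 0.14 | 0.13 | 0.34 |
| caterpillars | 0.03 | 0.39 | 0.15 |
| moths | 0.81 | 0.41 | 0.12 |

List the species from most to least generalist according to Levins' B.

Black-and-white Warbler > Pine Warbler > Yellow-rumped Warbler

Σp_Yellᵢ² = 0.02² + 0.14² + 0.03² + 0.81² = 0.0004 + 0.0196 + 0.0009 + 0.6561 = 0.6770
B_Yell = 1 / 0.6770 = 1.4771
Σp_Pineᵢ² = 0.07² + 0.13² + 0.39² + 0.41² = 0.0049 + 0.0169 + 0.1521 + 0.1681 = 0.3420
B_Pine = 1 / 0.3420 = 2.9240
Σp_Blacᵢ² = 0.39² + 0.34² + 0.15² + 0.12² = 0.1521 + 0.1156 + 0.0225 + 0.0144 = 0.3046
B_Blac = 1 / 0.3046 = 3.2830
Ranking by B (broadest → narrowest): Black-and-white Warbler (3.28) > Pine Warbler (2.92) > Yellow-rumped Warbler (1.48)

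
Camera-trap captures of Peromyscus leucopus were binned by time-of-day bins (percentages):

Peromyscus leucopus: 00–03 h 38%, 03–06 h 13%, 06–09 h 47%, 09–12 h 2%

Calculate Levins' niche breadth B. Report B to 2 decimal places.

Convert percentages to proportions (divide by 100).
Σpᵢ² = 0.38² + 0.13² + 0.47² + 0.02² = 0.1444 + 0.0169 + 0.2209 + 0.0004 = 0.3826
B = 1 / 0.3826 = 2.6137

2.61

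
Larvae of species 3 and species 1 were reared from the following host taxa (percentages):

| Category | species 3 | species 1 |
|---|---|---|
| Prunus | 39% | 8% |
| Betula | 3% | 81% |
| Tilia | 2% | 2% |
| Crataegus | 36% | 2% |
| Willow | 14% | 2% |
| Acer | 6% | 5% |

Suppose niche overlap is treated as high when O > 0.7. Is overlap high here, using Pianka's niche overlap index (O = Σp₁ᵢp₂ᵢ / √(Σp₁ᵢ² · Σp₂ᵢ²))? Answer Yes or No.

Convert percentages to proportions (divide by 100).
Σ p₁ᵢp₂ᵢ = 0.0312 + 0.0243 + 0.0004 + 0.0072 + 0.0028 + 0.0030 = 0.0689
Σp_1ᵢ² = 0.39² + 0.03² + 0.02² + 0.36² + 0.14² + 0.06² = 0.1521 + 0.0009 + 0.0004 + 0.1296 + 0.0196 + 0.0036 = 0.3062
Σp_2ᵢ² = 0.08² + 0.81² + 0.02² + 0.02² + 0.02² + 0.05² = 0.0064 + 0.6561 + 0.0004 + 0.0004 + 0.0004 + 0.0025 = 0.6662
O = 0.0689 / √(0.3062 × 0.6662) = 0.0689 / 0.45165 = 0.1526
O = 0.1526 < 0.7 → No.

No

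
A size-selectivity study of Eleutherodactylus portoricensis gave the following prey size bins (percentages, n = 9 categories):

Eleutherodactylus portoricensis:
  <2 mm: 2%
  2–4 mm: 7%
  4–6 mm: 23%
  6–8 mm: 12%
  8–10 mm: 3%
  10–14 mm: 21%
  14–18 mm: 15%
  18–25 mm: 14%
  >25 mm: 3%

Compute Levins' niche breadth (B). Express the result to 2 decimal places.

6.23

Convert percentages to proportions (divide by 100).
Σpᵢ² = 0.02² + 0.07² + 0.23² + 0.12² + 0.03² + 0.21² + 0.15² + 0.14² + 0.03² = 0.0004 + 0.0049 + 0.0529 + 0.0144 + 0.0009 + 0.0441 + 0.0225 + 0.0196 + 0.0009 = 0.1606
B = 1 / 0.1606 = 6.2267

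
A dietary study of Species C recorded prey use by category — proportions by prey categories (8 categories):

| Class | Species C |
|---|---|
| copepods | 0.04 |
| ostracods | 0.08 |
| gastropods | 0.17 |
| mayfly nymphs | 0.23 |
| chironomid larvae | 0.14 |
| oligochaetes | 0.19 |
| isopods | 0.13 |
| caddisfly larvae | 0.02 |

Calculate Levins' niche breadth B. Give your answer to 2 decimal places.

Σpᵢ² = 0.04² + 0.08² + 0.17² + 0.23² + 0.14² + 0.19² + 0.13² + 0.02² = 0.0016 + 0.0064 + 0.0289 + 0.0529 + 0.0196 + 0.0361 + 0.0169 + 0.0004 = 0.1628
B = 1 / 0.1628 = 6.1425

6.14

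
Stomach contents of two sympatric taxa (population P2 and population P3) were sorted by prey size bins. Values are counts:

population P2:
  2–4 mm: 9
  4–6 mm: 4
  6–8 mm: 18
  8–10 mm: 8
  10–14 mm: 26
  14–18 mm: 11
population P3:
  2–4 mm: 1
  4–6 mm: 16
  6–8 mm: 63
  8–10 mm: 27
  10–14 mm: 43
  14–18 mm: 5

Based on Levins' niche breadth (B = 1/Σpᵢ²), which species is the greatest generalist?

population P2

Proportions for population P2 (n=76): 9/76=0.1184, 4/76=0.0526, 18/76=0.2368, 8/76=0.1053, 26/76=0.3421, 11/76=0.1447
Proportions for population P3 (n=155): 1/155=0.0065, 16/155=0.1032, 63/155=0.4065, 27/155=0.1742, 43/155=0.2774, 5/155=0.0323
Σp_P2ᵢ² = 0.1184² + 0.0526² + 0.2368² + 0.1053² + 0.3421² + 0.1447² = 0.014019 + 0.002767 + 0.056074 + 0.011088 + 0.117032 + 0.020938 = 0.221918
B_P2 = 1 / 0.221918 = 4.5062
Σp_P3ᵢ² = 0.0065² + 0.1032² + 0.4065² + 0.1742² + 0.2774² + 0.0323² = 0.000042 + 0.010650 + 0.165242 + 0.030346 + 0.076951 + 0.001043 = 0.284274
B_P3 = 1 / 0.284274 = 3.5177
Highest B → broadest niche (most generalist): population P2 (B = 4.51).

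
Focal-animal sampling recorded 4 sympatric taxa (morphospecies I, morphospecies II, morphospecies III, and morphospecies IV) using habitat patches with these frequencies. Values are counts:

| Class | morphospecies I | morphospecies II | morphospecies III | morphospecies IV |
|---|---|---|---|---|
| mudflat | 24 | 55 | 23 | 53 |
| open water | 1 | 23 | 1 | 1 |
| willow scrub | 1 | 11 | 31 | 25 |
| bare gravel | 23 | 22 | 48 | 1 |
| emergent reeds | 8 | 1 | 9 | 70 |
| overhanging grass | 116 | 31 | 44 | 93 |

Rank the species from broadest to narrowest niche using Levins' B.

Proportions for morphospecies I (n=173): 24/173=0.1387, 1/173=0.0058, 1/173=0.0058, 23/173=0.1329, 8/173=0.0462, 116/173=0.6705
Proportions for morphospecies II (n=143): 55/143=0.3846, 23/143=0.1608, 11/143=0.0769, 22/143=0.1538, 1/143=0.0070, 31/143=0.2168
Proportions for morphospecies III (n=156): 23/156=0.1474, 1/156=0.0064, 31/156=0.1987, 48/156=0.3077, 9/156=0.0577, 44/156=0.2821
Proportions for morphospecies IV (n=243): 53/243=0.2181, 1/243=0.0041, 25/243=0.1029, 1/243=0.0041, 70/243=0.2881, 93/243=0.3827
Σp_Iᵢ² = 0.1387² + 0.0058² + 0.0058² + 0.1329² + 0.0462² + 0.6705² = 0.019238 + 0.000034 + 0.000034 + 0.017662 + 0.002134 + 0.449570 = 0.488672
B_I = 1 / 0.488672 = 2.0464
Σp_IIᵢ² = 0.3846² + 0.1608² + 0.0769² + 0.1538² + 0.0070² + 0.2168² = 0.147917 + 0.025857 + 0.005914 + 0.023654 + 0.000049 + 0.047002 = 0.250393
B_II = 1 / 0.250393 = 3.9937
Σp_IIIᵢ² = 0.1474² + 0.0064² + 0.1987² + 0.3077² + 0.0577² + 0.2821² = 0.021727 + 0.000041 + 0.039482 + 0.094679 + 0.003329 + 0.079580 = 0.238838
B_III = 1 / 0.238838 = 4.1869
Σp_IVᵢ² = 0.2181² + 0.0041² + 0.1029² + 0.0041² + 0.2881² + 0.3827² = 0.047568 + 0.000017 + 0.010588 + 0.000017 + 0.083002 + 0.146459 = 0.287651
B_IV = 1 / 0.287651 = 3.4764
Ranking by B (broadest → narrowest): morphospecies III (4.19) > morphospecies II (3.99) > morphospecies IV (3.48) > morphospecies I (2.05)

morphospecies III > morphospecies II > morphospecies IV > morphospecies I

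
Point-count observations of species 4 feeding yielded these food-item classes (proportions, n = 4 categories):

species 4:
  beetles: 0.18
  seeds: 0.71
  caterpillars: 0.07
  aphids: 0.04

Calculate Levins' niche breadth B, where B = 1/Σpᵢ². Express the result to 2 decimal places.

1.84

Σpᵢ² = 0.18² + 0.71² + 0.07² + 0.04² = 0.0324 + 0.5041 + 0.0049 + 0.0016 = 0.5430
B = 1 / 0.5430 = 1.8416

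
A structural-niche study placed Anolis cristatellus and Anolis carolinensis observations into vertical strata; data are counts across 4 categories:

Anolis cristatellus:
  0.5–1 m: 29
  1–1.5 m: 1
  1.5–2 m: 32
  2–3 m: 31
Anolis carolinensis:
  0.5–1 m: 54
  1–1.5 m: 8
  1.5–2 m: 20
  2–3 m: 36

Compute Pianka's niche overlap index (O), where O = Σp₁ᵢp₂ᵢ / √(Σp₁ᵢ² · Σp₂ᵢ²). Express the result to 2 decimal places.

0.92

Proportions for Anolis cristatellus (n=93): 29/93=0.3118, 1/93=0.0108, 32/93=0.3441, 31/93=0.3333
Proportions for Anolis carolinensis (n=118): 54/118=0.4576, 8/118=0.0678, 20/118=0.1695, 36/118=0.3051
Σ p₁ᵢp₂ᵢ = 0.142680 + 0.000732 + 0.058325 + 0.101690 = 0.303427
Σp_1ᵢ² = 0.3118² + 0.0108² + 0.3441² + 0.3333² = 0.097219 + 0.000117 + 0.118405 + 0.111089 = 0.326830
Σp_2ᵢ² = 0.4576² + 0.0678² + 0.1695² + 0.3051² = 0.209398 + 0.004597 + 0.028730 + 0.093086 = 0.335811
O = 0.303427 / √(0.326830 × 0.335811) = 0.303427 / 0.3312901 = 0.9159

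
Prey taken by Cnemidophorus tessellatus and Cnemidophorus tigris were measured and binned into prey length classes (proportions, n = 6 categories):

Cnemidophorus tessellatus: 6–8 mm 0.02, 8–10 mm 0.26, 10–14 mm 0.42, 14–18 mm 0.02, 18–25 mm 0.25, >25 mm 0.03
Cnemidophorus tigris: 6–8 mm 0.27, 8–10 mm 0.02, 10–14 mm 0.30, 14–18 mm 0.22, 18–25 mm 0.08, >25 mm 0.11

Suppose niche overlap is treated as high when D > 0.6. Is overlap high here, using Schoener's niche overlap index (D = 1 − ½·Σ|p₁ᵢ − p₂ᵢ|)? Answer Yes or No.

No

Σ|p₁ᵢ − p₂ᵢ| = 0.25 + 0.24 + 0.12 + 0.20 + 0.17 + 0.08 = 1.06
D = 1 − ½ × 1.06 = 1 − 0.530 = 0.4700
D = 0.4700 < 0.6 → No.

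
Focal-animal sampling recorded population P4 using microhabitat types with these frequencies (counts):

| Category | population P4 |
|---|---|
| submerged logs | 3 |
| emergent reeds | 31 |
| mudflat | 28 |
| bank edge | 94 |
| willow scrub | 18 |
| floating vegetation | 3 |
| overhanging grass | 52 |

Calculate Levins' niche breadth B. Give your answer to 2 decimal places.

3.85

Proportions for population P4 (n=229): 3/229=0.0131, 31/229=0.1354, 28/229=0.1223, 94/229=0.4105, 18/229=0.0786, 3/229=0.0131, 52/229=0.2271
Σpᵢ² = 0.0131² + 0.1354² + 0.1223² + 0.4105² + 0.0786² + 0.0131² + 0.2271² = 0.000172 + 0.018333 + 0.014957 + 0.168510 + 0.006178 + 0.000172 + 0.051574 = 0.259896
B = 1 / 0.259896 = 3.8477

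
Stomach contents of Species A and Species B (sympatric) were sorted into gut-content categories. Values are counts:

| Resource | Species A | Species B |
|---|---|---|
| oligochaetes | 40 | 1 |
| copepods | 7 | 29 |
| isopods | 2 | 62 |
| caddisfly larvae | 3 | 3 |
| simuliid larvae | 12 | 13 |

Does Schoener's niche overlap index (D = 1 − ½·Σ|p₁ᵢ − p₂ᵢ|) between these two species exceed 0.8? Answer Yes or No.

No

Proportions for Species A (n=64): 40/64=0.6250, 7/64=0.1094, 2/64=0.0313, 3/64=0.0469, 12/64=0.1875
Proportions for Species B (n=108): 1/108=0.0093, 29/108=0.2685, 62/108=0.5741, 3/108=0.0278, 13/108=0.1204
Σ|p₁ᵢ − p₂ᵢ| = 0.6157 + 0.1591 + 0.5428 + 0.0191 + 0.0671 = 1.4038
D = 1 − ½ × 1.4038 = 1 − 0.70190 = 0.29810
D = 0.29810 < 0.8 → No.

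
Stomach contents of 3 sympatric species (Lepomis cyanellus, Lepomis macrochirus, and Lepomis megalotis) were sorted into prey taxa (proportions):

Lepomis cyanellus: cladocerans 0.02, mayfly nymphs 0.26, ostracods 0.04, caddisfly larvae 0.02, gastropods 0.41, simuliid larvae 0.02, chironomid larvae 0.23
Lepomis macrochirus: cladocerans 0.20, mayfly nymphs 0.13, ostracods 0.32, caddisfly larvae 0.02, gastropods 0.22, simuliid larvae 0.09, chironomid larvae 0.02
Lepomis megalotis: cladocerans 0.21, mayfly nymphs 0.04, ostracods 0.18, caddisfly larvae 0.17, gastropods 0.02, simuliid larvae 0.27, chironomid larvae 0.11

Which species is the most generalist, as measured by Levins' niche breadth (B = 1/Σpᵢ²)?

Lepomis megalotis

Σp_cyanᵢ² = 0.02² + 0.26² + 0.04² + 0.02² + 0.41² + 0.02² + 0.23² = 0.0004 + 0.0676 + 0.0016 + 0.0004 + 0.1681 + 0.0004 + 0.0529 = 0.2914
B_cyan = 1 / 0.2914 = 3.4317
Σp_macrᵢ² = 0.20² + 0.13² + 0.32² + 0.02² + 0.22² + 0.09² + 0.02² = 0.0400 + 0.0169 + 0.1024 + 0.0004 + 0.0484 + 0.0081 + 0.0004 = 0.2166
B_macr = 1 / 0.2166 = 4.6168
Σp_megaᵢ² = 0.21² + 0.04² + 0.18² + 0.17² + 0.02² + 0.27² + 0.11² = 0.0441 + 0.0016 + 0.0324 + 0.0289 + 0.0004 + 0.0729 + 0.0121 = 0.1924
B_mega = 1 / 0.1924 = 5.1975
Highest B → broadest niche (most generalist): Lepomis megalotis (B = 5.20).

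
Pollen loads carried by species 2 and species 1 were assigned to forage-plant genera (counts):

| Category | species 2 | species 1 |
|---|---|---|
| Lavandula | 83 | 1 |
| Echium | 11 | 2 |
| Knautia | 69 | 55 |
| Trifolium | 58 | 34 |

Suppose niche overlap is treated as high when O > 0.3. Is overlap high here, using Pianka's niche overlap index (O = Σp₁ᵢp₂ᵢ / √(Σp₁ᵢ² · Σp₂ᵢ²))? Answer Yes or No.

Proportions for species 2 (n=221): 83/221=0.3756, 11/221=0.0498, 69/221=0.3122, 58/221=0.2624
Proportions for species 1 (n=92): 1/92=0.0109, 2/92=0.0217, 55/92=0.5978, 34/92=0.3696
Σ p₁ᵢp₂ᵢ = 0.004094 + 0.001081 + 0.186633 + 0.096983 = 0.288791
Σp_1ᵢ² = 0.3756² + 0.0498² + 0.3122² + 0.2624² = 0.141075 + 0.002480 + 0.097469 + 0.068854 = 0.309878
Σp_2ᵢ² = 0.0109² + 0.0217² + 0.5978² + 0.3696² = 0.000119 + 0.000471 + 0.357365 + 0.136604 = 0.494559
O = 0.288791 / √(0.309878 × 0.494559) = 0.288791 / 0.3914754 = 0.7377
O = 0.7377 > 0.3 → Yes.

Yes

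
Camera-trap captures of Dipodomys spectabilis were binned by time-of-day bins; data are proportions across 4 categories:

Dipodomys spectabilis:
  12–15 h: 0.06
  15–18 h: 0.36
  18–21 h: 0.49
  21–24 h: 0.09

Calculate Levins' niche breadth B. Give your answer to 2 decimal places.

Σpᵢ² = 0.06² + 0.36² + 0.49² + 0.09² = 0.0036 + 0.1296 + 0.2401 + 0.0081 = 0.3814
B = 1 / 0.3814 = 2.6219

2.62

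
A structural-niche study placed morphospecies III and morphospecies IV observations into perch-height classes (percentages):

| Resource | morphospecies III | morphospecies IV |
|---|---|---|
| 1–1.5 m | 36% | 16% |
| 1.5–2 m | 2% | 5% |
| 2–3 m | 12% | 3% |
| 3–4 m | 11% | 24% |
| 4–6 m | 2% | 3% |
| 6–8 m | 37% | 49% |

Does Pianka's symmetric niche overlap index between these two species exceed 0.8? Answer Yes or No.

Convert percentages to proportions (divide by 100).
Σ p₁ᵢp₂ᵢ = 0.0576 + 0.0010 + 0.0036 + 0.0264 + 0.0006 + 0.1813 = 0.2705
Σp_1ᵢ² = 0.36² + 0.02² + 0.12² + 0.11² + 0.02² + 0.37² = 0.1296 + 0.0004 + 0.0144 + 0.0121 + 0.0004 + 0.1369 = 0.2938
Σp_2ᵢ² = 0.16² + 0.05² + 0.03² + 0.24² + 0.03² + 0.49² = 0.0256 + 0.0025 + 0.0009 + 0.0576 + 0.0009 + 0.2401 = 0.3276
O = 0.2705 / √(0.2938 × 0.3276) = 0.2705 / 0.31024 = 0.8719
O = 0.8719 > 0.8 → Yes.

Yes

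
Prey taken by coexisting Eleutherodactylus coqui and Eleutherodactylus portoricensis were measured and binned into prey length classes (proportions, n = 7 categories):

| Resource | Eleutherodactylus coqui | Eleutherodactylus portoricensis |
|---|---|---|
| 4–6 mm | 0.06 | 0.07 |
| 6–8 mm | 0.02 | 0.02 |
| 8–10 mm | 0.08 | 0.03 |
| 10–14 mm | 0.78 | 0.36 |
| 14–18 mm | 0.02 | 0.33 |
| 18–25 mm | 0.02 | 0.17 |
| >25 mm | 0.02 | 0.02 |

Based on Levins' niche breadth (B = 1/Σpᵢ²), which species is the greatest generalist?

Eleutherodactylus portoricensis

Σp_coquᵢ² = 0.06² + 0.02² + 0.08² + 0.78² + 0.02² + 0.02² + 0.02² = 0.0036 + 0.0004 + 0.0064 + 0.6084 + 0.0004 + 0.0004 + 0.0004 = 0.6200
B_coqu = 1 / 0.6200 = 1.6129
Σp_portᵢ² = 0.07² + 0.02² + 0.03² + 0.36² + 0.33² + 0.17² + 0.02² = 0.0049 + 0.0004 + 0.0009 + 0.1296 + 0.1089 + 0.0289 + 0.0004 = 0.2740
B_port = 1 / 0.2740 = 3.6496
Highest B → broadest niche (most generalist): Eleutherodactylus portoricensis (B = 3.65).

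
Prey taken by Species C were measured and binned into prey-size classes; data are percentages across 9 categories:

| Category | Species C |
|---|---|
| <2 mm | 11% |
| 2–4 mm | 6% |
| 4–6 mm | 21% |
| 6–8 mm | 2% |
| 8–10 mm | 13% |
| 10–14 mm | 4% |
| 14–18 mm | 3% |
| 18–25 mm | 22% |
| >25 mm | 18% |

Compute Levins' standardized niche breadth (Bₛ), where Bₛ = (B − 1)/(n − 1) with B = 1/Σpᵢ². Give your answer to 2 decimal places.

Convert percentages to proportions (divide by 100).
Σpᵢ² = 0.11² + 0.06² + 0.21² + 0.02² + 0.13² + 0.04² + 0.03² + 0.22² + 0.18² = 0.0121 + 0.0036 + 0.0441 + 0.0004 + 0.0169 + 0.0016 + 0.0009 + 0.0484 + 0.0324 = 0.1604
B = 1 / 0.1604 = 6.2344
Bₛ = (B − 1)/(n − 1) = (6.2344 − 1)/(9 − 1) = 5.2344/8 = 0.6543

0.65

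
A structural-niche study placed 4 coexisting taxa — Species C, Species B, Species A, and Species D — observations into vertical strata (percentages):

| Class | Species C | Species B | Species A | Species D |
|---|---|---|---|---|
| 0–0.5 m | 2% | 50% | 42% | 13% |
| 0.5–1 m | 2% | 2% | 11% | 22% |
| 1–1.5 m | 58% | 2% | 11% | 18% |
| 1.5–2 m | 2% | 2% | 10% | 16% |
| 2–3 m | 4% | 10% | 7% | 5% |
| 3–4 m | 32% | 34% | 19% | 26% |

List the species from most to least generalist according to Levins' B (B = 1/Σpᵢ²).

Convert percentages to proportions (divide by 100).
Σp_Cᵢ² = 0.02² + 0.02² + 0.58² + 0.02² + 0.04² + 0.32² = 0.0004 + 0.0004 + 0.3364 + 0.0004 + 0.0016 + 0.1024 = 0.4416
B_C = 1 / 0.4416 = 2.2645
Σp_Bᵢ² = 0.50² + 0.02² + 0.02² + 0.02² + 0.10² + 0.34² = 0.2500 + 0.0004 + 0.0004 + 0.0004 + 0.0100 + 0.1156 = 0.3768
B_B = 1 / 0.3768 = 2.6539
Σp_Aᵢ² = 0.42² + 0.11² + 0.11² + 0.10² + 0.07² + 0.19² = 0.1764 + 0.0121 + 0.0121 + 0.0100 + 0.0049 + 0.0361 = 0.2516
B_A = 1 / 0.2516 = 3.9746
Σp_Dᵢ² = 0.13² + 0.22² + 0.18² + 0.16² + 0.05² + 0.26² = 0.0169 + 0.0484 + 0.0324 + 0.0256 + 0.0025 + 0.0676 = 0.1934
B_D = 1 / 0.1934 = 5.1706
Ranking by B (broadest → narrowest): Species D (5.17) > Species A (3.97) > Species B (2.65) > Species C (2.26)

Species D > Species A > Species B > Species C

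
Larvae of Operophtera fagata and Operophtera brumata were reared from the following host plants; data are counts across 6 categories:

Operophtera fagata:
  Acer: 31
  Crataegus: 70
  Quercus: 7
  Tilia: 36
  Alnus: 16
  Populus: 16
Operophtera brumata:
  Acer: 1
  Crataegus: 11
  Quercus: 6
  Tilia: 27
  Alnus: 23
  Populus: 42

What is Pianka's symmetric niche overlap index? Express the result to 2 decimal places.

0.58

Proportions for Operophtera fagata (n=176): 31/176=0.1761, 70/176=0.3977, 7/176=0.0398, 36/176=0.2045, 16/176=0.0909, 16/176=0.0909
Proportions for Operophtera brumata (n=110): 1/110=0.0091, 11/110=0.1000, 6/110=0.0545, 27/110=0.2455, 23/110=0.2091, 42/110=0.3818
Σ p₁ᵢp₂ᵢ = 0.001603 + 0.039770 + 0.002169 + 0.050205 + 0.019007 + 0.034706 = 0.147460
Σp_1ᵢ² = 0.1761² + 0.3977² + 0.0398² + 0.2045² + 0.0909² + 0.0909² = 0.031011 + 0.158165 + 0.001584 + 0.041820 + 0.008263 + 0.008263 = 0.249106
Σp_2ᵢ² = 0.0091² + 0.1000² + 0.0545² + 0.2455² + 0.2091² + 0.3818² = 0.000083 + 0.010000 + 0.002970 + 0.060270 + 0.043723 + 0.145771 = 0.262817
O = 0.147460 / √(0.249106 × 0.262817) = 0.147460 / 0.2558697 = 0.5763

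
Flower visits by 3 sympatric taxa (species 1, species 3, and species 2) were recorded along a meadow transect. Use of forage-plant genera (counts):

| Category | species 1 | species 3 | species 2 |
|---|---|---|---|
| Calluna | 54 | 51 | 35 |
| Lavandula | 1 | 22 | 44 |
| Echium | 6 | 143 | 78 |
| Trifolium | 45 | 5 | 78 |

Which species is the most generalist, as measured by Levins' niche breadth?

species 2

Proportions for species 1 (n=106): 54/106=0.5094, 1/106=0.0094, 6/106=0.0566, 45/106=0.4245
Proportions for species 3 (n=221): 51/221=0.2308, 22/221=0.0995, 143/221=0.6471, 5/221=0.0226
Proportions for species 2 (n=235): 35/235=0.1489, 44/235=0.1872, 78/235=0.3319, 78/235=0.3319
Σp_1ᵢ² = 0.5094² + 0.0094² + 0.0566² + 0.4245² = 0.259488 + 0.000088 + 0.003204 + 0.180200 = 0.442980
B_1 = 1 / 0.442980 = 2.2574
Σp_3ᵢ² = 0.2308² + 0.0995² + 0.6471² + 0.0226² = 0.053269 + 0.009900 + 0.418738 + 0.000511 = 0.482418
B_3 = 1 / 0.482418 = 2.0729
Σp_2ᵢ² = 0.1489² + 0.1872² + 0.3319² + 0.3319² = 0.022171 + 0.035044 + 0.110158 + 0.110158 = 0.277531
B_2 = 1 / 0.277531 = 3.6032
Highest B → broadest niche (most generalist): species 2 (B = 3.60).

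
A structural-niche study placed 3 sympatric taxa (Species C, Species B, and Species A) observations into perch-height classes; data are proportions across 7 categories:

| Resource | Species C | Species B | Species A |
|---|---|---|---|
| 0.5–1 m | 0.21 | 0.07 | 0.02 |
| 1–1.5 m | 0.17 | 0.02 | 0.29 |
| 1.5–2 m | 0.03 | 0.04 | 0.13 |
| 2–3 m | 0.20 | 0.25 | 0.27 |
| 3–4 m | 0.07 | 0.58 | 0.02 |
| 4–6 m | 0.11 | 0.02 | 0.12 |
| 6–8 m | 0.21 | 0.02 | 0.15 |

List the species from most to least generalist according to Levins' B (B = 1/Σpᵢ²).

Species C > Species A > Species B

Σp_Cᵢ² = 0.21² + 0.17² + 0.03² + 0.20² + 0.07² + 0.11² + 0.21² = 0.0441 + 0.0289 + 0.0009 + 0.0400 + 0.0049 + 0.0121 + 0.0441 = 0.1750
B_C = 1 / 0.1750 = 5.7143
Σp_Bᵢ² = 0.07² + 0.02² + 0.04² + 0.25² + 0.58² + 0.02² + 0.02² = 0.0049 + 0.0004 + 0.0016 + 0.0625 + 0.3364 + 0.0004 + 0.0004 = 0.4066
B_B = 1 / 0.4066 = 2.4594
Σp_Aᵢ² = 0.02² + 0.29² + 0.13² + 0.27² + 0.02² + 0.12² + 0.15² = 0.0004 + 0.0841 + 0.0169 + 0.0729 + 0.0004 + 0.0144 + 0.0225 = 0.2116
B_A = 1 / 0.2116 = 4.7259
Ranking by B (broadest → narrowest): Species C (5.71) > Species A (4.73) > Species B (2.46)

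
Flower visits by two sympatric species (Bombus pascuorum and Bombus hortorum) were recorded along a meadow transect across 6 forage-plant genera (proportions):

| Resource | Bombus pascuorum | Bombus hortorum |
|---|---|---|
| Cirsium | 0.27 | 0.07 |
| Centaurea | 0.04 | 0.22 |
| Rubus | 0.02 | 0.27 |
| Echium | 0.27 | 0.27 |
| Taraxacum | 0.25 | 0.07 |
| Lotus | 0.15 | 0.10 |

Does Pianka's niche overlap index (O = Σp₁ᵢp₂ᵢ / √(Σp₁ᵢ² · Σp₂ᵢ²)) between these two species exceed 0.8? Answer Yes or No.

No

Σ p₁ᵢp₂ᵢ = 0.0189 + 0.0088 + 0.0054 + 0.0729 + 0.0175 + 0.0150 = 0.1385
Σp_1ᵢ² = 0.27² + 0.04² + 0.02² + 0.27² + 0.25² + 0.15² = 0.0729 + 0.0016 + 0.0004 + 0.0729 + 0.0625 + 0.0225 = 0.2328
Σp_2ᵢ² = 0.07² + 0.22² + 0.27² + 0.27² + 0.07² + 0.10² = 0.0049 + 0.0484 + 0.0729 + 0.0729 + 0.0049 + 0.0100 = 0.2140
O = 0.1385 / √(0.2328 × 0.2140) = 0.1385 / 0.22320 = 0.6205
O = 0.6205 < 0.8 → No.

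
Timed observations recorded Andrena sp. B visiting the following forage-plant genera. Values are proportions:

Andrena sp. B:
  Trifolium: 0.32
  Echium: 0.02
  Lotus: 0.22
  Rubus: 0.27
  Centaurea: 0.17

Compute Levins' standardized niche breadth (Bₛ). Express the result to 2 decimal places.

Σpᵢ² = 0.32² + 0.02² + 0.22² + 0.27² + 0.17² = 0.1024 + 0.0004 + 0.0484 + 0.0729 + 0.0289 = 0.2530
B = 1 / 0.2530 = 3.9526
Bₛ = (B − 1)/(n − 1) = (3.9526 − 1)/(5 − 1) = 2.9526/4 = 0.7382

0.74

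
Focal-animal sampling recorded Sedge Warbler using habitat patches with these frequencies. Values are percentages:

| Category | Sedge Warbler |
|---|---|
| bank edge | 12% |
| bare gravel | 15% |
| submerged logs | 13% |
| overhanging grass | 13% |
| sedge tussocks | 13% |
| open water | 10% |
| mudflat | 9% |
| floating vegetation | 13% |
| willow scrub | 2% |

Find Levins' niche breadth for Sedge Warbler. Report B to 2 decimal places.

8.13

Convert percentages to proportions (divide by 100).
Σpᵢ² = 0.12² + 0.15² + 0.13² + 0.13² + 0.13² + 0.10² + 0.09² + 0.13² + 0.02² = 0.0144 + 0.0225 + 0.0169 + 0.0169 + 0.0169 + 0.0100 + 0.0081 + 0.0169 + 0.0004 = 0.1230
B = 1 / 0.1230 = 8.1301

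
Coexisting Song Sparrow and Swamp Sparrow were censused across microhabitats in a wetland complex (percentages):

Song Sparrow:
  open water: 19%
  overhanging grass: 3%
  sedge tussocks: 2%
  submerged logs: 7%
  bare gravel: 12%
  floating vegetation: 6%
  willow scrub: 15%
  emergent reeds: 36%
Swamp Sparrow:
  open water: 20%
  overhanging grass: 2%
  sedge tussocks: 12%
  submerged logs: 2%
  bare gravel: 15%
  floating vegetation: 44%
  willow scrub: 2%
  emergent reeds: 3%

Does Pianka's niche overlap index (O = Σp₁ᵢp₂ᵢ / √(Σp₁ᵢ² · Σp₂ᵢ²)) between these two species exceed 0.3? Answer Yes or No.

Convert percentages to proportions (divide by 100).
Σ p₁ᵢp₂ᵢ = 0.0380 + 0.0006 + 0.0024 + 0.0014 + 0.0180 + 0.0264 + 0.0030 + 0.0108 = 0.1006
Σp_1ᵢ² = 0.19² + 0.03² + 0.02² + 0.07² + 0.12² + 0.06² + 0.15² + 0.36² = 0.0361 + 0.0009 + 0.0004 + 0.0049 + 0.0144 + 0.0036 + 0.0225 + 0.1296 = 0.2124
Σp_2ᵢ² = 0.20² + 0.02² + 0.12² + 0.02² + 0.15² + 0.44² + 0.02² + 0.03² = 0.0400 + 0.0004 + 0.0144 + 0.0004 + 0.0225 + 0.1936 + 0.0004 + 0.0009 = 0.2726
O = 0.1006 / √(0.2124 × 0.2726) = 0.1006 / 0.24062 = 0.4181
O = 0.4181 > 0.3 → Yes.

Yes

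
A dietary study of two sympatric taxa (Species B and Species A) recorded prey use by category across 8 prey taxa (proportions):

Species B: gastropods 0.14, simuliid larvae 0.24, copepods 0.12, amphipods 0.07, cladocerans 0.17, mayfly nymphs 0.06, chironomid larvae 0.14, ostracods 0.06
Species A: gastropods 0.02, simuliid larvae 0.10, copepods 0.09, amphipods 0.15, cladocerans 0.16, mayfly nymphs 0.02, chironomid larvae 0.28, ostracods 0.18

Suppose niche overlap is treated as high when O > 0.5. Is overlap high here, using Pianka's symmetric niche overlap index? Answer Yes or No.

Σ p₁ᵢp₂ᵢ = 0.0028 + 0.0240 + 0.0108 + 0.0105 + 0.0272 + 0.0012 + 0.0392 + 0.0108 = 0.1265
Σp_1ᵢ² = 0.14² + 0.24² + 0.12² + 0.07² + 0.17² + 0.06² + 0.14² + 0.06² = 0.0196 + 0.0576 + 0.0144 + 0.0049 + 0.0289 + 0.0036 + 0.0196 + 0.0036 = 0.1522
Σp_2ᵢ² = 0.02² + 0.10² + 0.09² + 0.15² + 0.16² + 0.02² + 0.28² + 0.18² = 0.0004 + 0.0100 + 0.0081 + 0.0225 + 0.0256 + 0.0004 + 0.0784 + 0.0324 = 0.1778
O = 0.1265 / √(0.1522 × 0.1778) = 0.1265 / 0.16450 = 0.7690
O = 0.7690 > 0.5 → Yes.

Yes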